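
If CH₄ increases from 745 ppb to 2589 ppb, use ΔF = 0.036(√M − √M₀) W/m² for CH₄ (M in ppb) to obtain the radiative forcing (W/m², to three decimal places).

CH₄: 0.036 × (√2589 − √745) = 0.036 × (50.8822 − 27.2947) = 0.036 × 23.5875 = 0.8492 W/m².

ΔF = 0.849 W/m²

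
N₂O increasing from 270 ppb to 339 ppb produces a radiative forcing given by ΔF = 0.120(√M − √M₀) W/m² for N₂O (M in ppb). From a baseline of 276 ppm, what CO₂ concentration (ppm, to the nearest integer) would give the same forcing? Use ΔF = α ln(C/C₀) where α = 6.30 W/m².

N₂O forcing: 0.120 × (√339 − √270) = 0.120 × (18.4120 − 16.4317) = 0.120 × 1.9803 = 0.23764 W/m².
Set 6.30 ln(C/276) = 0.23764: ln(C/276) = 0.23764/6.30 = 0.03772, so C = 276 × e^0.03772 = 276 × 1.03844 = 286.61 ppm.

C ≈ 287 ppm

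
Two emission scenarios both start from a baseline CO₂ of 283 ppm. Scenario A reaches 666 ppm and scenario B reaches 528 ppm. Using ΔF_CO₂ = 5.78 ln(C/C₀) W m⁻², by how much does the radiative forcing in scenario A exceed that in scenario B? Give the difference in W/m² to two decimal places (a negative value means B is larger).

ΔF_A = 5.78 ln(666/283) = 5.78 × 0.85584 = 4.9468 W/m².
ΔF_B = 5.78 ln(528/283) = 5.78 × 0.62365 = 3.6047 W/m².
Difference: 4.9468 − 3.6047 = 1.3421 W/m².
(Equivalently, ΔF_A − ΔF_B = 5.78 ln(666/528) = 5.78 × 0.23219 = 1.3421 W/m².)

ΔF_A − ΔF_B = 1.34 W/m²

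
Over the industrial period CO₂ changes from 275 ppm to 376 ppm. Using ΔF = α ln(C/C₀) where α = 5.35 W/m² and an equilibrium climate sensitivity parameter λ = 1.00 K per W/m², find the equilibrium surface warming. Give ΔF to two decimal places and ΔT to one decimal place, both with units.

ΔF = 1.67 W/m²; ΔT = 1.7 K

CO₂: 5.35 × ln(376/275) = 5.35 × ln(1.36727) = 5.35 × 0.31282 = 1.6736 W/m².
ΔT = λ ΔF = 1.00 × 1.67 = 1.6700 K.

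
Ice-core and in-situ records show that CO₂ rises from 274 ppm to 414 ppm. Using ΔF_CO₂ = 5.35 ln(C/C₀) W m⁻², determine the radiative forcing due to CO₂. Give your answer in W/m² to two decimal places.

CO₂ absorption bands are partially saturated, so forcing scales with the logarithm of the concentration ratio.
CO₂: 5.35 × ln(414/274) = 5.35 × ln(1.51095) = 5.35 × 0.41274 = 2.2082 W/m².

ΔF = 2.21 W/m²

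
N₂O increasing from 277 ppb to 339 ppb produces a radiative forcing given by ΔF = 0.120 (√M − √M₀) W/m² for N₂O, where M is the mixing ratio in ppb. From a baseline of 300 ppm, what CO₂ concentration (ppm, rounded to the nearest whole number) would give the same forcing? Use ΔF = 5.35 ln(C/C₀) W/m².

C ≈ 312 ppm

N₂O forcing: 0.120 × (√339 − √277) = 0.120 × (18.4120 − 16.6433) = 0.120 × 1.7687 = 0.21224 W/m².
Set 5.35 ln(C/300) = 0.21224: ln(C/300) = 0.21224/5.35 = 0.03967, so C = 300 × e^0.03967 = 300 × 1.04047 = 312.14 ppm.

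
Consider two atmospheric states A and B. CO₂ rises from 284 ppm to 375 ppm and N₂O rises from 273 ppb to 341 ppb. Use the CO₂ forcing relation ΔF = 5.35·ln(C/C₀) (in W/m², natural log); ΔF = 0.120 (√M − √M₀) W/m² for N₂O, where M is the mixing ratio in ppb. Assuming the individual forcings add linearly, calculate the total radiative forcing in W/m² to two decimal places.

CO₂: 5.35 × ln(375/284) = 5.35 × ln(1.32042) = 5.35 × 0.27795 = 1.4870 W/m².
N₂O: 0.120 × (√341 − √273) = 0.120 × (18.4662 − 16.5227) = 0.120 × 1.9435 = 0.2332 W/m².
Total ΔF = 1.4870 + 0.2332 = 1.7202 W/m².

ΔF = 1.72 W/m²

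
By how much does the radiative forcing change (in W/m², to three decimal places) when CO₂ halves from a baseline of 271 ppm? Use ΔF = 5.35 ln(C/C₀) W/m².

ΔF = -3.708 W/m²

ΔF = 5.35 × ln(0.5) = 5.35 × -0.69315 = -3.7084 W/m².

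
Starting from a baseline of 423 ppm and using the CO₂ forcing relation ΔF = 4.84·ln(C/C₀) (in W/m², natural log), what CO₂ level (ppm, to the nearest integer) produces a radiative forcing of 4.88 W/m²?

C ≈ 1159 ppm

Set 4.84 ln(C/423) = 4.88, so ln(C/423) = 4.88/4.84 = 1.00826.
Then C/423 = e^1.00826 = 2.74083, giving C = 423 × 2.74083 = 1159.37 ppm.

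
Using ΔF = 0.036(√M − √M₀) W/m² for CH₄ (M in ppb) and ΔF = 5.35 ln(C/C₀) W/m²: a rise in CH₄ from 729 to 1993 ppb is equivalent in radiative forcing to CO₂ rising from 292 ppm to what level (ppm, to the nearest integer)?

C ≈ 329 ppm

CH₄ forcing: 0.036 × (√1993 − √729) = 0.036 × (44.6430 − 27.0000) = 0.036 × 17.6430 = 0.63515 W/m².
Set 5.35 ln(C/292) = 0.63515: ln(C/292) = 0.63515/5.35 = 0.11872, so C = 292 × e^0.11872 = 292 × 1.12605 = 328.81 ppm.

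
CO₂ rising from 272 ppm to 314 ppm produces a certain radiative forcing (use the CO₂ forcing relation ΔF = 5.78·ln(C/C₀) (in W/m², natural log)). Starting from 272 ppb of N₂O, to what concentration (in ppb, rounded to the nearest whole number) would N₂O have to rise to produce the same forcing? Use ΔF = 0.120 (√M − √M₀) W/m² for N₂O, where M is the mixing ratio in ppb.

M ≈ 548 ppb

CO₂ forcing: 5.78 × ln(314/272) = 5.78 × 0.143591 = 0.82996 W/m².
Set 0.120(√M − √272) = 0.82996: √M = 0.82996/0.120 + √272 = 6.9163 + 16.4924 = 23.4087.
M = (23.4087)² = 547.97 ppb.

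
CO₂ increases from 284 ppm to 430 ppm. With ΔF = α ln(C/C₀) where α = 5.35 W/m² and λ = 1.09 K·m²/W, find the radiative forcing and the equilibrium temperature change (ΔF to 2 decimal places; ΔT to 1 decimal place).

ΔF = 2.22 W/m²; ΔT = 2.4 K

CO₂: 5.35 × ln(430/284) = 5.35 × ln(1.51408) = 5.35 × 0.41481 = 2.2192 W/m².
ΔT = λ ΔF = 1.09 × 2.22 = 2.4198 K.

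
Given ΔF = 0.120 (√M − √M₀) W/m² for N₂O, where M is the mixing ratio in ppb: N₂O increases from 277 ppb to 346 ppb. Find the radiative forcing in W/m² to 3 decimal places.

ΔF = 0.235 W/m²

N₂O: 0.120 × (√346 − √277) = 0.120 × (18.6011 − 16.6433) = 0.120 × 1.9578 = 0.2349 W/m².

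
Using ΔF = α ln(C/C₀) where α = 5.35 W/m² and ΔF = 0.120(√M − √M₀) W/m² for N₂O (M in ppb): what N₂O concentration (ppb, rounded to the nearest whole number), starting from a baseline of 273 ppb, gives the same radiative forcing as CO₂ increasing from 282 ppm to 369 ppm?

M ≈ 813 ppb

CO₂ forcing: 5.35 × ln(369/282) = 5.35 × 0.268890 = 1.43856 W/m².
Set 0.120(√M − √273) = 1.43856: √M = 1.43856/0.120 + √273 = 11.9880 + 16.5227 = 28.5107.
M = (28.5107)² = 812.86 ppb.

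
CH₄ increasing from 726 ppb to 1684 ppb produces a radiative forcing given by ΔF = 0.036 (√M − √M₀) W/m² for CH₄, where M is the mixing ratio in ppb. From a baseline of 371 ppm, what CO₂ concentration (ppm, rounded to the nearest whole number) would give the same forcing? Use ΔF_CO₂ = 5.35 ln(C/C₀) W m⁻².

C ≈ 408 ppm

CH₄ forcing: 0.036 × (√1684 − √726) = 0.036 × (41.0366 − 26.9444) = 0.036 × 14.0922 = 0.50732 W/m².
Set 5.35 ln(C/371) = 0.50732: ln(C/371) = 0.50732/5.35 = 0.09483, so C = 371 × e^0.09483 = 371 × 1.09947 = 407.90 ppm.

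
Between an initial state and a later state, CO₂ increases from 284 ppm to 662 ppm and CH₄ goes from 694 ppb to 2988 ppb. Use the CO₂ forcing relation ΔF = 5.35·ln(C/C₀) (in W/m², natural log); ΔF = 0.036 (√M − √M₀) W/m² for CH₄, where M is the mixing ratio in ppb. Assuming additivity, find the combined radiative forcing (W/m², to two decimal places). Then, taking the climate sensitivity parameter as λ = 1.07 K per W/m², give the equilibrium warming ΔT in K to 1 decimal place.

CO₂: 5.35 × ln(662/284) = 5.35 × ln(2.33099) = 5.35 × 0.84629 = 4.5277 W/m².
CH₄: 0.036 × (√2988 − √694) = 0.036 × (54.6626 − 26.3439) = 0.036 × 28.3187 = 1.0195 W/m².
Total ΔF = 4.5277 + 1.0195 = 5.5472 W/m².
ΔT = λ ΔF = 1.07 × 5.55 = 5.9385 K.

ΔF = 5.55 W/m²; ΔT = 5.9 K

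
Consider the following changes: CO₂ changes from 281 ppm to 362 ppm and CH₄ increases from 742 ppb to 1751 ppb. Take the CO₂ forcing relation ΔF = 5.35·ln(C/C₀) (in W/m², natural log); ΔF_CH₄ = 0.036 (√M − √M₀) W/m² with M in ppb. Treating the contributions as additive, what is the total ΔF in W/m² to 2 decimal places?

ΔF = 1.88 W/m²

CO₂: 5.35 × ln(362/281) = 5.35 × ln(1.28826) = 5.35 × 0.25329 = 1.3551 W/m².
CH₄: 0.036 × (√1751 − √742) = 0.036 × (41.8450 − 27.2397) = 0.036 × 14.6053 = 0.5258 W/m².
Total ΔF = 1.3551 + 0.5258 = 1.8809 W/m².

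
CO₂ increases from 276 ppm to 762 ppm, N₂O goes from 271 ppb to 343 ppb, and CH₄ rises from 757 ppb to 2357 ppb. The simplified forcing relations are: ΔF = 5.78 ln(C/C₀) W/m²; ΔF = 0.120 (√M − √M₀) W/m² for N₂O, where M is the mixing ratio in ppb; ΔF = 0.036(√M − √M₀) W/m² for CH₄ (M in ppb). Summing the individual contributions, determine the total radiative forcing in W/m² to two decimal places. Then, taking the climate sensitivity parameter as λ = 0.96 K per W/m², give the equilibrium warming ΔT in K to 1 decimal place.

CO₂: 5.78 × ln(762/276) = 5.78 × ln(2.76087) = 5.78 × 1.01555 = 5.8699 W/m².
N₂O: 0.120 × (√343 − √271) = 0.120 × (18.5203 − 16.4621) = 0.120 × 2.0582 = 0.2470 W/m².
CH₄: 0.036 × (√2357 − √757) = 0.036 × (48.5489 − 27.5136) = 0.036 × 21.0353 = 0.7573 W/m².
Total ΔF = 5.8699 + 0.2470 + 0.7573 = 6.8742 W/m².
ΔT = λ ΔF = 0.96 × 6.87 = 6.5952 K.

ΔF = 6.87 W/m²; ΔT = 6.6 K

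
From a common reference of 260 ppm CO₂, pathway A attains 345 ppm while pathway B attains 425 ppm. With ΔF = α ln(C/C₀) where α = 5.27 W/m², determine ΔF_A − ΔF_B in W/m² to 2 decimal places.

ΔF_A − ΔF_B = -1.10 W/m²

ΔF_A = 5.27 ln(345/260) = 5.27 × 0.28286 = 1.4907 W/m².
ΔF_B = 5.27 ln(425/260) = 5.27 × 0.49141 = 2.5897 W/m².
Difference: 1.4907 − 2.5897 = -1.0990 W/m².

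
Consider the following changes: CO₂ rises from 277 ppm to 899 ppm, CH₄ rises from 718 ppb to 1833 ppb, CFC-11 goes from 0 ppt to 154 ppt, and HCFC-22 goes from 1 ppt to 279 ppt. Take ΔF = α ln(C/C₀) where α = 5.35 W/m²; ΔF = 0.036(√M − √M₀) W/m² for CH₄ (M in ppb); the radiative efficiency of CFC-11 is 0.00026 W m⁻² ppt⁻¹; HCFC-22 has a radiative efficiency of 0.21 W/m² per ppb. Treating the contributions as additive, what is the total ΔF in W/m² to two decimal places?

ΔF = 6.97 W/m²

CO₂: 5.35 × ln(899/277) = 5.35 × ln(3.24549) = 5.35 × 1.17727 = 6.2984 W/m².
CH₄: 0.036 × (√1833 − √718) = 0.036 × (42.8135 − 26.7955) = 0.036 × 16.0180 = 0.5766 W/m².
CFC-11: ΔF = 0.00026 × (154 − 0) = 0.00026 × 154 = 0.0400 W/m².
HCFC-22: Δ = 279 − 1 = 278 ppt = 0.278 ppb; ΔF = 0.21 × 0.278 = 0.0584 W/m².
Total ΔF = 6.2984 + 0.5766 + 0.0400 + 0.0584 = 6.9734 W/m².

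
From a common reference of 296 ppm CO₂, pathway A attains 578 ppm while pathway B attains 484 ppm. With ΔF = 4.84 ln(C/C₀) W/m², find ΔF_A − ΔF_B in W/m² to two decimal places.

ΔF_A = 4.84 ln(578/296) = 4.84 × 0.66921 = 3.2390 W/m².
ΔF_B = 4.84 ln(484/296) = 4.84 × 0.49173 = 2.3800 W/m².
Difference: 3.2390 − 2.3800 = 0.8590 W/m².

ΔF_A − ΔF_B = 0.86 W/m²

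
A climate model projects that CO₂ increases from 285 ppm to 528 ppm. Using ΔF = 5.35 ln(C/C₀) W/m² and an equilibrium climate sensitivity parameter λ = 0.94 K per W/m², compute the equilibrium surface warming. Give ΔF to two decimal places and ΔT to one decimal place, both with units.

CO₂: 5.35 × ln(528/285) = 5.35 × ln(1.85263) = 5.35 × 0.61661 = 3.2989 W/m².
ΔT = λ ΔF = 0.94 × 3.30 = 3.1020 K.

ΔF = 3.30 W/m²; ΔT = 3.1 K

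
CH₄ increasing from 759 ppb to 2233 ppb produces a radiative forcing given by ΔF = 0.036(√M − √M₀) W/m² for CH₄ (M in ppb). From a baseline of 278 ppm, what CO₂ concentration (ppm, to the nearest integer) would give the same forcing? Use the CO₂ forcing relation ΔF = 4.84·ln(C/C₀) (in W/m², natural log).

CH₄ forcing: 0.036 × (√2233 − √759) = 0.036 × (47.2546 − 27.5500) = 0.036 × 19.7046 = 0.70937 W/m².
Set 4.84 ln(C/278) = 0.70937: ln(C/278) = 0.70937/4.84 = 0.14656, so C = 278 × e^0.14656 = 278 × 1.15784 = 321.88 ppm.

C ≈ 322 ppm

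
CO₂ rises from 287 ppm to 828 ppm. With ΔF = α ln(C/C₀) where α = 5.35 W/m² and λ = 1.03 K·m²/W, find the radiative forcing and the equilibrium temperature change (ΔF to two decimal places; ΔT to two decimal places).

CO₂: 5.35 × ln(828/287) = 5.35 × ln(2.88502) = 5.35 × 1.05953 = 5.6685 W/m².
ΔT = λ ΔF = 1.03 × 5.67 = 5.8401 K.

ΔF = 5.67 W/m²; ΔT = 5.84 K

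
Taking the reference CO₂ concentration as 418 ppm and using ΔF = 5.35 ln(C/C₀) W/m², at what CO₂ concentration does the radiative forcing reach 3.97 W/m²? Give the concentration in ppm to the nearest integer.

C ≈ 878 ppm

Set 5.35 ln(C/418) = 3.97, so ln(C/418) = 3.97/5.35 = 0.74206.
Then C/418 = e^0.74206 = 2.10026, giving C = 418 × 2.10026 = 877.91 ppm.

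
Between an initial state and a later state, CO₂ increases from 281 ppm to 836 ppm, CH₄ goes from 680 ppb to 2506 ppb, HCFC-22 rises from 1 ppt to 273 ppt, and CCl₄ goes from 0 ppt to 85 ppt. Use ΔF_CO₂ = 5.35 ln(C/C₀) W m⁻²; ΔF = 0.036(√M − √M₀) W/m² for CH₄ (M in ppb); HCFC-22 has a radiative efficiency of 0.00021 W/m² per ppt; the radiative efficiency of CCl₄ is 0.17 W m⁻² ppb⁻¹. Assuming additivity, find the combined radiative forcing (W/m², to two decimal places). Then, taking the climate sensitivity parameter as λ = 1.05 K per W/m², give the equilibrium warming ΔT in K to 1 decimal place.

CO₂: 5.35 × ln(836/281) = 5.35 × ln(2.97509) = 5.35 × 1.09027 = 5.8329 W/m².
CH₄: 0.036 × (√2506 − √680) = 0.036 × (50.0600 − 26.0768) = 0.036 × 23.9832 = 0.8634 W/m².
HCFC-22: ΔF = 0.00021 × (273 − 1) = 0.00021 × 272 = 0.0571 W/m².
CCl₄: Δ = 85 − 0 = 85 ppt = 0.085 ppb; ΔF = 0.17 × 0.085 = 0.0145 W/m².
Total ΔF = 5.8329 + 0.8634 + 0.0571 + 0.0145 = 6.7679 W/m².
ΔT = λ ΔF = 1.05 × 6.77 = 7.1085 K.

ΔF = 6.77 W/m²; ΔT = 7.1 K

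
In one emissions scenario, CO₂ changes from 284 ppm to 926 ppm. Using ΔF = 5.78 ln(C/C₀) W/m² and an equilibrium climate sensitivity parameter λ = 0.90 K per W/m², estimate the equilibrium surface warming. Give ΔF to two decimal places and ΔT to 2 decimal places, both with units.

CO₂: 5.78 × ln(926/284) = 5.78 × ln(3.26056) = 5.78 × 1.18190 = 6.8314 W/m².
ΔT = λ ΔF = 0.90 × 6.83 = 6.1470 K.

ΔF = 6.83 W/m²; ΔT = 6.15 K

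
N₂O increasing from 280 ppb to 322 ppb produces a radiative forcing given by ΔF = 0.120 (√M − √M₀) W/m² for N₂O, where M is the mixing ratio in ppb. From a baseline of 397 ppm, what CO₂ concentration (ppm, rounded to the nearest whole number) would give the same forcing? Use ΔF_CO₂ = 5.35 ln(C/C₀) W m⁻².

N₂O forcing: 0.120 × (√322 − √280) = 0.120 × (17.9444 − 16.7332) = 0.120 × 1.2112 = 0.14534 W/m².
Set 5.35 ln(C/397) = 0.14534: ln(C/397) = 0.14534/5.35 = 0.02717, so C = 397 × e^0.02717 = 397 × 1.02754 = 407.93 ppm.

C ≈ 408 ppm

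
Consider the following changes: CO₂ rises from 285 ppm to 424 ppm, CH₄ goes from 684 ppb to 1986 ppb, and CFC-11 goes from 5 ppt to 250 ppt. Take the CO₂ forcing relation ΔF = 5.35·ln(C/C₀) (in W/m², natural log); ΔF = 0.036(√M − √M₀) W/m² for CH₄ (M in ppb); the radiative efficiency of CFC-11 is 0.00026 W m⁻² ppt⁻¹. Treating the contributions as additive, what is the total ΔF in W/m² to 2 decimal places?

ΔF = 2.85 W/m²

CO₂: 5.35 × ln(424/285) = 5.35 × ln(1.48772) = 5.35 × 0.39724 = 2.1252 W/m².
CH₄: 0.036 × (√1986 − √684) = 0.036 × (44.5646 − 26.1534) = 0.036 × 18.4112 = 0.6628 W/m².
CFC-11: ΔF = 0.00026 × (250 − 5) = 0.00026 × 245 = 0.0637 W/m².
Total ΔF = 2.1252 + 0.6628 + 0.0637 = 2.8517 W/m².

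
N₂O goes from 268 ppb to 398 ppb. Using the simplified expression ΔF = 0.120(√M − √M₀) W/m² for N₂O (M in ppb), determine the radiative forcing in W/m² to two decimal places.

ΔF = 0.43 W/m²

N₂O: 0.120 × (√398 − √268) = 0.120 × (19.9499 − 16.3707) = 0.120 × 3.5792 = 0.4295 W/m².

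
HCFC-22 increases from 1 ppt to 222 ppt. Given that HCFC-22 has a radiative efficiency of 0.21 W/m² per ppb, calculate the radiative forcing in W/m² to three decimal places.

HCFC-22: Δ = 222 − 1 = 221 ppt = 0.221 ppb; ΔF = 0.21 × 0.221 = 0.0464 W/m².

ΔF = 0.046 W/m²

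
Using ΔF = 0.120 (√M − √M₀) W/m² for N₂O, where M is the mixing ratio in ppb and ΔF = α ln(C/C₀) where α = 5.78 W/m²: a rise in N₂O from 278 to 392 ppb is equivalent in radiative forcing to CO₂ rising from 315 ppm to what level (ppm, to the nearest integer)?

N₂O forcing: 0.120 × (√392 − √278) = 0.120 × (19.7990 − 16.6733) = 0.120 × 3.1257 = 0.37508 W/m².
Set 5.78 ln(C/315) = 0.37508: ln(C/315) = 0.37508/5.78 = 0.06489, so C = 315 × e^0.06489 = 315 × 1.06704 = 336.12 ppm.

C ≈ 336 ppm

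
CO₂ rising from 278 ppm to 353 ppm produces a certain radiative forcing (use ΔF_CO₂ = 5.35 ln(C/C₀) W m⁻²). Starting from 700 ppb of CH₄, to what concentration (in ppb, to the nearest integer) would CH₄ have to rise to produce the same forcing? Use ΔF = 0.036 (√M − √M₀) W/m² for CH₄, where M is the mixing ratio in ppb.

CO₂ forcing: 5.35 × ln(353/278) = 5.35 × 0.238847 = 1.27783 W/m².
Set 0.036(√M − √700) = 1.27783: √M = 1.27783/0.036 + √700 = 35.4953 + 26.4575 = 61.9528.
M = (61.9528)² = 3838.15 ppb.

M ≈ 3838 ppb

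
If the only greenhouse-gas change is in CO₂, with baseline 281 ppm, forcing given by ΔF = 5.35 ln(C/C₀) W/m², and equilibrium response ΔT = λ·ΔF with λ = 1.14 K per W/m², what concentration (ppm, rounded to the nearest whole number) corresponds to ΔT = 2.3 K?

C ≈ 410 ppm

Required forcing: ΔF = ΔT/λ = 2.3/1.14 = 2.0175 W/m².
Then ln(C/281) = ΔF/5.35 = 2.0175/5.35 = 0.37710.
So C = 281 × e^0.37710 = 281 × 1.45805 = 409.71 ppm.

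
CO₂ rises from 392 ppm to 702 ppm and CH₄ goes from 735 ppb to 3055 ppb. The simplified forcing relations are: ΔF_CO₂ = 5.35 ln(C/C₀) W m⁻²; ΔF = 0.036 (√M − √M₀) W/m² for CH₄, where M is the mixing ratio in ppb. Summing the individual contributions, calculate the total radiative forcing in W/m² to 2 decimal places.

CO₂: 5.35 × ln(702/392) = 5.35 × ln(1.79082) = 5.35 × 0.58267 = 3.1173 W/m².
CH₄: 0.036 × (√3055 − √735) = 0.036 × (55.2721 − 27.1109) = 0.036 × 28.1612 = 1.0138 W/m².
Total ΔF = 3.1173 + 1.0138 = 4.1311 W/m².

ΔF = 4.13 W/m²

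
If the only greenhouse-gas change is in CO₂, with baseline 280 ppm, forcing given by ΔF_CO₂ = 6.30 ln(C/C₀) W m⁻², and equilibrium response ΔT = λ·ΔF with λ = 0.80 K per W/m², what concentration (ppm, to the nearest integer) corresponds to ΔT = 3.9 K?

C ≈ 607 ppm

Required forcing: ΔF = ΔT/λ = 3.9/0.80 = 4.8750 W/m².
Then ln(C/280) = ΔF/6.30 = 4.8750/6.30 = 0.77381.
So C = 280 × e^0.77381 = 280 × 2.16801 = 607.04 ppm.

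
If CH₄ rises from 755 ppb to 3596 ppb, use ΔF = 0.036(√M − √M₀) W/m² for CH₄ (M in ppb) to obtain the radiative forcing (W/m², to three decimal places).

ΔF = 1.170 W/m²

CH₄: 0.036 × (√3596 − √755) = 0.036 × (59.9667 − 27.4773) = 0.036 × 32.4894 = 1.1696 W/m².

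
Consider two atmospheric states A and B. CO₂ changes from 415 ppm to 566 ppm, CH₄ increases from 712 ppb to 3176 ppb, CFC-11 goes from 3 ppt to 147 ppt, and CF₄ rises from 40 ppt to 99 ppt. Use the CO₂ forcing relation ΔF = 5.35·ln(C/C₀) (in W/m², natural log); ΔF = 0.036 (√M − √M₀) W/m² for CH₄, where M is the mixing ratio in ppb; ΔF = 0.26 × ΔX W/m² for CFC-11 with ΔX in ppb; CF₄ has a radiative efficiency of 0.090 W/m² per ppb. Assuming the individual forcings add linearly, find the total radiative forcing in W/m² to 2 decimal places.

ΔF = 2.77 W/m²

CO₂: 5.35 × ln(566/415) = 5.35 × ln(1.36386) = 5.35 × 0.31032 = 1.6602 W/m².
CH₄: 0.036 × (√3176 − √712) = 0.036 × (56.3560 − 26.6833) = 0.036 × 29.6727 = 1.0682 W/m².
CFC-11: Δ = 147 − 3 = 144 ppt = 0.144 ppb; ΔF = 0.26 × 0.144 = 0.0374 W/m².
CF₄: Δ = 99 − 40 = 59 ppt = 0.059 ppb; ΔF = 0.090 × 0.059 = 0.0053 W/m².
Total ΔF = 1.6602 + 1.0682 + 0.0374 + 0.0053 = 2.7711 W/m².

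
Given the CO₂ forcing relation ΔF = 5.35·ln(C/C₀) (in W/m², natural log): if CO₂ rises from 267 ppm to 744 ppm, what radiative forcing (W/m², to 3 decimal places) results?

CO₂: 5.35 × ln(744/267) = 5.35 × ln(2.78652) = 5.35 × 1.02479 = 5.4826 W/m².

ΔF = 5.483 W/m²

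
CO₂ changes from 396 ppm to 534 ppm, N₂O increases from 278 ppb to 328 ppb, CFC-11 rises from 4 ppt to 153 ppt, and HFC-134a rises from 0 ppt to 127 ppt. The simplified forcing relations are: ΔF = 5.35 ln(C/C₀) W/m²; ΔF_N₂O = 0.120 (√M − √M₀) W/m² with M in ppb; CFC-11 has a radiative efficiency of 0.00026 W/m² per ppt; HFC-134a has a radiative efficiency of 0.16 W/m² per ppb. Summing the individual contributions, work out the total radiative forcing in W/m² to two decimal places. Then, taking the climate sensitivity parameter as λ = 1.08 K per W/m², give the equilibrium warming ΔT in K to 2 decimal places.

CO₂: 5.35 × ln(534/396) = 5.35 × ln(1.34848) = 5.35 × 0.29898 = 1.5995 W/m².
N₂O: 0.120 × (√328 − √278) = 0.120 × (18.1108 − 16.6733) = 0.120 × 1.4375 = 0.1725 W/m².
CFC-11: ΔF = 0.00026 × (153 − 4) = 0.00026 × 149 = 0.0387 W/m².
HFC-134a: Δ = 127 − 0 = 127 ppt = 0.127 ppb; ΔF = 0.16 × 0.127 = 0.0203 W/m².
Total ΔF = 1.5995 + 0.1725 + 0.0387 + 0.0203 = 1.8310 W/m².
ΔT = λ ΔF = 1.08 × 1.83 = 1.9764 K.

ΔF = 1.83 W/m²; ΔT = 1.98 K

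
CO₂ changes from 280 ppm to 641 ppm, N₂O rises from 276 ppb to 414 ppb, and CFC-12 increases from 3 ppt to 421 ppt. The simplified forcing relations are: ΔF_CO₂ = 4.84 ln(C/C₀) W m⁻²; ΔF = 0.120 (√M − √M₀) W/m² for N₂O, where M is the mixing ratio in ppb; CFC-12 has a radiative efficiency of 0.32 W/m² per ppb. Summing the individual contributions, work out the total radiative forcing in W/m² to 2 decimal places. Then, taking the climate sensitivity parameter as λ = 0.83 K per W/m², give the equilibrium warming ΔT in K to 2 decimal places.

CO₂: 4.84 × ln(641/280) = 4.84 × ln(2.28929) = 4.84 × 0.82824 = 4.0087 W/m².
N₂O: 0.120 × (√414 − √276) = 0.120 × (20.3470 − 16.6132) = 0.120 × 3.7338 = 0.4481 W/m².
CFC-12: Δ = 421 − 3 = 418 ppt = 0.418 ppb; ΔF = 0.32 × 0.418 = 0.1338 W/m².
Total ΔF = 4.0087 + 0.4481 + 0.1338 = 4.5906 W/m².
ΔT = λ ΔF = 0.83 × 4.59 = 3.8097 K.

ΔF = 4.59 W/m²; ΔT = 3.81 K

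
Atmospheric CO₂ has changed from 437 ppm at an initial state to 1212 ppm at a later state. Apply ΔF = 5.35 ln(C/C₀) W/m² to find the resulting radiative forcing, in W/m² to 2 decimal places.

ΔF = 5.46 W/m²

CO₂ absorption bands are partially saturated, so forcing scales with the logarithm of the concentration ratio.
CO₂: 5.35 × ln(1212/437) = 5.35 × ln(2.77346) = 5.35 × 1.02010 = 5.4575 W/m².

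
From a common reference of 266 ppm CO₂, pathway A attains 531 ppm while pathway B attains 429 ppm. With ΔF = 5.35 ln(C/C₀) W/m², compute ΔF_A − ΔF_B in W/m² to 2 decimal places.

ΔF_A − ΔF_B = 1.14 W/m²

ΔF_A = 5.35 ln(531/266) = 5.35 × 0.69127 = 3.6983 W/m².
ΔF_B = 5.35 ln(429/266) = 5.35 × 0.47796 = 2.5571 W/m².
Difference: 3.6983 − 2.5571 = 1.1412 W/m².
(Equivalently, ΔF_A − ΔF_B = 5.35 ln(531/429) = 5.35 × 0.21331 = 1.1412 W/m².)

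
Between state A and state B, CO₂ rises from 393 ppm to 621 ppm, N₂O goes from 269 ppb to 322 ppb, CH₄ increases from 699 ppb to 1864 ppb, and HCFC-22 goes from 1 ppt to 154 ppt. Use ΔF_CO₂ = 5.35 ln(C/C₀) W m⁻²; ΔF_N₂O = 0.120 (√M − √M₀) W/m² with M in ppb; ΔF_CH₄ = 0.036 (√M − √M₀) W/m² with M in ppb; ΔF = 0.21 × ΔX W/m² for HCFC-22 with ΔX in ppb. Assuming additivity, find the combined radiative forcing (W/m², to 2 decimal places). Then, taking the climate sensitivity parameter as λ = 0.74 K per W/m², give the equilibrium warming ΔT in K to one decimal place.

ΔF = 3.27 W/m²; ΔT = 2.4 K

CO₂: 5.35 × ln(621/393) = 5.35 × ln(1.58015) = 5.35 × 0.45752 = 2.4477 W/m².
N₂O: 0.120 × (√322 − √269) = 0.120 × (17.9444 − 16.4012) = 0.120 × 1.5432 = 0.1852 W/m².
CH₄: 0.036 × (√1864 − √699) = 0.036 × (43.1741 − 26.4386) = 0.036 × 16.7355 = 0.6025 W/m².
HCFC-22: Δ = 154 − 1 = 153 ppt = 0.153 ppb; ΔF = 0.21 × 0.153 = 0.0321 W/m².
Total ΔF = 2.4477 + 0.1852 + 0.6025 + 0.0321 = 3.2675 W/m².
ΔT = λ ΔF = 0.74 × 3.27 = 2.4198 K.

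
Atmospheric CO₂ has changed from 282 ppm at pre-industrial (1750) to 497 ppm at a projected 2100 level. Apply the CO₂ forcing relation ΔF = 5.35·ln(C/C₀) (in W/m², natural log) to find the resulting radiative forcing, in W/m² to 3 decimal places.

CO₂: 5.35 × ln(497/282) = 5.35 × ln(1.76241) = 5.35 × 0.56668 = 3.0317 W/m².

ΔF = 3.032 W/m²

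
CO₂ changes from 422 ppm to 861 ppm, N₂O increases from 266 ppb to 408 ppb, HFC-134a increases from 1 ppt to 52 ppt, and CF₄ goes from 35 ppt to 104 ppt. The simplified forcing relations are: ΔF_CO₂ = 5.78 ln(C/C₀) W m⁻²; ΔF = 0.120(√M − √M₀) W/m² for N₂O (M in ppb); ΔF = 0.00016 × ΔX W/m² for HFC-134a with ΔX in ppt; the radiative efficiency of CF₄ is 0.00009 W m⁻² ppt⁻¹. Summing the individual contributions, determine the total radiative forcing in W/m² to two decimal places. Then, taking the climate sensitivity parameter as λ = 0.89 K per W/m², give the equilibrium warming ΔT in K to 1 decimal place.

ΔF = 4.60 W/m²; ΔT = 4.1 K

CO₂: 5.78 × ln(861/422) = 5.78 × ln(2.04028) = 5.78 × 0.71309 = 4.1217 W/m².
N₂O: 0.120 × (√408 − √266) = 0.120 × (20.1990 − 16.3095) = 0.120 × 3.8895 = 0.4667 W/m².
HFC-134a: ΔF = 0.00016 × (52 − 1) = 0.00016 × 51 = 0.0082 W/m².
CF₄: ΔF = 0.00009 × (104 − 35) = 0.00009 × 69 = 0.0062 W/m².
Total ΔF = 4.1217 + 0.4667 + 0.0082 + 0.0062 = 4.6028 W/m².
ΔT = λ ΔF = 0.89 × 4.60 = 4.0940 K.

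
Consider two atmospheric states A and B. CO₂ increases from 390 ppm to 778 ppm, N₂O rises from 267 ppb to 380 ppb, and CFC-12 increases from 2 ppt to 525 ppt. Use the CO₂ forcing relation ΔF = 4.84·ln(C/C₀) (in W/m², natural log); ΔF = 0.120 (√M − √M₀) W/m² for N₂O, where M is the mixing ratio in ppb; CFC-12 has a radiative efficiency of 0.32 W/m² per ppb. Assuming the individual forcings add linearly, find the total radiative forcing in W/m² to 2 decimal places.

CO₂: 4.84 × ln(778/390) = 4.84 × ln(1.99487) = 4.84 × 0.69058 = 3.3424 W/m².
N₂O: 0.120 × (√380 − √267) = 0.120 × (19.4936 − 16.3401) = 0.120 × 3.1535 = 0.3784 W/m².
CFC-12: Δ = 525 − 2 = 523 ppt = 0.523 ppb; ΔF = 0.32 × 0.523 = 0.1674 W/m².
Total ΔF = 3.3424 + 0.3784 + 0.1674 = 3.8882 W/m².

ΔF = 3.89 W/m²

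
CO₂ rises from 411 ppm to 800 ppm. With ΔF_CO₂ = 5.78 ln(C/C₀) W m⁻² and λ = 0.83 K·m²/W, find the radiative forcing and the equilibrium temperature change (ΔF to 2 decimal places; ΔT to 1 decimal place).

ΔF = 3.85 W/m²; ΔT = 3.2 K

CO₂: 5.78 × ln(800/411) = 5.78 × ln(1.94647) = 5.78 × 0.66602 = 3.8496 W/m².
ΔT = λ ΔF = 0.83 × 3.85 = 3.1955 K.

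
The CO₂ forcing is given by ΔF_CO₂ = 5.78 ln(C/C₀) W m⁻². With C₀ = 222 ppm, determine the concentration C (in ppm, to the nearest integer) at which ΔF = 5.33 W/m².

C ≈ 558 ppm

Set 5.78 ln(C/222) = 5.33, so ln(C/222) = 5.33/5.78 = 0.92215.
Then C/222 = e^0.92215 = 2.51469, giving C = 222 × 2.51469 = 558.26 ppm.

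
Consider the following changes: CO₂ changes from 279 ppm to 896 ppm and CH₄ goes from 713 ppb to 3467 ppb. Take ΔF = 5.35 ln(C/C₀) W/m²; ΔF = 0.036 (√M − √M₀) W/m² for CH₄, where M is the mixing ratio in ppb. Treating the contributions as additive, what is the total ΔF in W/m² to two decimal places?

CO₂: 5.35 × ln(896/279) = 5.35 × ln(3.21147) = 5.35 × 1.16673 = 6.2420 W/m².
CH₄: 0.036 × (√3467 − √713) = 0.036 × (58.8812 − 26.7021) = 0.036 × 32.1791 = 1.1584 W/m².
Total ΔF = 6.2420 + 1.1584 = 7.4004 W/m².

ΔF = 7.40 W/m²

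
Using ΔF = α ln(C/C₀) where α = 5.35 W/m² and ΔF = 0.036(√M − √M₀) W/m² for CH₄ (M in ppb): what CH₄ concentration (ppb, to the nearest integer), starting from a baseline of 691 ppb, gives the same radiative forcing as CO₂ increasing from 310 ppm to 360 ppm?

M ≈ 2353 ppb

CO₂ forcing: 5.35 × ln(360/310) = 5.35 × 0.149532 = 0.80000 W/m².
Set 0.036(√M − √691) = 0.80000: √M = 0.80000/0.036 + √691 = 22.2222 + 26.2869 = 48.5091.
M = (48.5091)² = 2353.13 ppb.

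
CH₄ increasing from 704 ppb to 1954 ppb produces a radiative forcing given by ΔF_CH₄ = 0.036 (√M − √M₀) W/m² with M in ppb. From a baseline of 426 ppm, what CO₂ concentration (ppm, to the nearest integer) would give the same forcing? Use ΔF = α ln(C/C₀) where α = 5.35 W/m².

CH₄ forcing: 0.036 × (√1954 − √704) = 0.036 × (44.2041 − 26.5330) = 0.036 × 17.6711 = 0.63616 W/m².
Set 5.35 ln(C/426) = 0.63616: ln(C/426) = 0.63616/5.35 = 0.11891, so C = 426 × e^0.11891 = 426 × 1.12627 = 479.79 ppm.

C ≈ 480 ppm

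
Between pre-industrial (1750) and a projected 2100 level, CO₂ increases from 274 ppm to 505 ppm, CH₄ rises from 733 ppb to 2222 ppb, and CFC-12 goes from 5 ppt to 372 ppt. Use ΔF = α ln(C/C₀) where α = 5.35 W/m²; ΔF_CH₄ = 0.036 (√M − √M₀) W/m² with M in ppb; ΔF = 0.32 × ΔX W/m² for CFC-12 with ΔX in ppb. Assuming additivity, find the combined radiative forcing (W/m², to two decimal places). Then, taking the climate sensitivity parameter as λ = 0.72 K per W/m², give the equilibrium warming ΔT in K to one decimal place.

CO₂: 5.35 × ln(505/274) = 5.35 × ln(1.84307) = 5.35 × 0.61143 = 3.2712 W/m².
CH₄: 0.036 × (√2222 − √733) = 0.036 × (47.1381 − 27.0740) = 0.036 × 20.0641 = 0.7223 W/m².
CFC-12: Δ = 372 − 5 = 367 ppt = 0.367 ppb; ΔF = 0.32 × 0.367 = 0.1174 W/m².
Total ΔF = 3.2712 + 0.7223 + 0.1174 = 4.1109 W/m².
ΔT = λ ΔF = 0.72 × 4.11 = 2.9592 K.

ΔF = 4.11 W/m²; ΔT = 3.0 K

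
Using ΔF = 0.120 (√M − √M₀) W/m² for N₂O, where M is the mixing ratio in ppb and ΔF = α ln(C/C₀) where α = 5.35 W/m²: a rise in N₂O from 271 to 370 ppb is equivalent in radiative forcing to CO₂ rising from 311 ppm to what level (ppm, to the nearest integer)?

C ≈ 331 ppm

N₂O forcing: 0.120 × (√370 − √271) = 0.120 × (19.2354 − 16.4621) = 0.120 × 2.7733 = 0.33280 W/m².
Set 5.35 ln(C/311) = 0.33280: ln(C/311) = 0.33280/5.35 = 0.06221, so C = 311 × e^0.06221 = 311 × 1.06419 = 330.96 ppm.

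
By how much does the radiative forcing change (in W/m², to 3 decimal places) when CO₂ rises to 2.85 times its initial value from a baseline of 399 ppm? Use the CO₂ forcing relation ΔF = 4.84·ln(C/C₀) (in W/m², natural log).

ΔF = 4.84 × ln(2.85) = 4.84 × 1.04732 = 5.0690 W/m².

ΔF = 5.069 W/m²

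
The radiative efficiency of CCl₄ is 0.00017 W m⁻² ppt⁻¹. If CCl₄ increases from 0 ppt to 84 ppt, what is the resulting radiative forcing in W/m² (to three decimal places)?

CCl₄: ΔF = 0.00017 × (84 − 0) = 0.00017 × 84 = 0.0143 W/m².

ΔF = 0.014 W/m²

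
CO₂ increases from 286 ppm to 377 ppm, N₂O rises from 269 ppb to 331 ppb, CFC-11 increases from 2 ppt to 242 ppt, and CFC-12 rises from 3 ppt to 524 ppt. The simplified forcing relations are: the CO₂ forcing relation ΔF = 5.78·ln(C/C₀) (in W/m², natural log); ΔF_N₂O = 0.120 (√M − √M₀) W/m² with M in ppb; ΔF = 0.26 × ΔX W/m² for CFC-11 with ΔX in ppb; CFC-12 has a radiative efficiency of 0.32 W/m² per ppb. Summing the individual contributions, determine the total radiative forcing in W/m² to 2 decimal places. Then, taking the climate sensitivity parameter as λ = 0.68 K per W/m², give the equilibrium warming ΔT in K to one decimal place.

CO₂: 5.78 × ln(377/286) = 5.78 × ln(1.31818) = 5.78 × 0.27625 = 1.5967 W/m².
N₂O: 0.120 × (√331 − √269) = 0.120 × (18.1934 − 16.4012) = 0.120 × 1.7922 = 0.2151 W/m².
CFC-11: Δ = 242 − 2 = 240 ppt = 0.240 ppb; ΔF = 0.26 × 0.240 = 0.0624 W/m².
CFC-12: Δ = 524 − 3 = 521 ppt = 0.521 ppb; ΔF = 0.32 × 0.521 = 0.1667 W/m².
Total ΔF = 1.5967 + 0.2151 + 0.0624 + 0.1667 = 2.0409 W/m².
ΔT = λ ΔF = 0.68 × 2.04 = 1.3872 K.

ΔF = 2.04 W/m²; ΔT = 1.4 K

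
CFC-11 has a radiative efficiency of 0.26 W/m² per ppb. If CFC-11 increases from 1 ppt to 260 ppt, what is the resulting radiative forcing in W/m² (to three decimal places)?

ΔF = 0.067 W/m²

CFC-11: Δ = 260 − 1 = 259 ppt = 0.259 ppb; ΔF = 0.26 × 0.259 = 0.0673 W/m².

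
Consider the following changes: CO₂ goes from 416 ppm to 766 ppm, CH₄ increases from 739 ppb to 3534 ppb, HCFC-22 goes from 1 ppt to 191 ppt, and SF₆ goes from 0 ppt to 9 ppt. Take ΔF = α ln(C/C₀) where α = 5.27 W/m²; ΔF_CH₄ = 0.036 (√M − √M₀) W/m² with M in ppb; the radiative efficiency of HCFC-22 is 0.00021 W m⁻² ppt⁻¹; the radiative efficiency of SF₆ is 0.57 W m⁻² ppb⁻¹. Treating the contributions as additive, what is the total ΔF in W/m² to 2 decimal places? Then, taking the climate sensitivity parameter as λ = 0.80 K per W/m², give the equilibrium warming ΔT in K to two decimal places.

ΔF = 4.42 W/m²; ΔT = 3.54 K

CO₂: 5.27 × ln(766/416) = 5.27 × ln(1.84135) = 5.27 × 0.61050 = 3.2173 W/m².
CH₄: 0.036 × (√3534 − √739) = 0.036 × (59.4475 − 27.1846) = 0.036 × 32.2629 = 1.1615 W/m².
HCFC-22: ΔF = 0.00021 × (191 − 1) = 0.00021 × 190 = 0.0399 W/m².
SF₆: Δ = 9 − 0 = 9 ppt = 0.009 ppb; ΔF = 0.57 × 0.009 = 0.0051 W/m².
Total ΔF = 3.2173 + 1.1615 + 0.0399 + 0.0051 = 4.4238 W/m².
ΔT = λ ΔF = 0.80 × 4.42 = 3.5360 K.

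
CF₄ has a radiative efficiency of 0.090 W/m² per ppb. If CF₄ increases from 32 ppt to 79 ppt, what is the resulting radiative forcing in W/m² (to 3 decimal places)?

ΔF = 0.004 W/m²

CF₄: Δ = 79 − 32 = 47 ppt = 0.047 ppb; ΔF = 0.090 × 0.047 = 0.0042 W/m².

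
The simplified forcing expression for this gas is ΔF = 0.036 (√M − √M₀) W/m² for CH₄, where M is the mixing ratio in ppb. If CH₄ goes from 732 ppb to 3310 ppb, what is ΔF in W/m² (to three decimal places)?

CH₄: 0.036 × (√3310 − √732) = 0.036 × (57.5326 − 27.0555) = 0.036 × 30.4771 = 1.0972 W/m².

ΔF = 1.097 W/m²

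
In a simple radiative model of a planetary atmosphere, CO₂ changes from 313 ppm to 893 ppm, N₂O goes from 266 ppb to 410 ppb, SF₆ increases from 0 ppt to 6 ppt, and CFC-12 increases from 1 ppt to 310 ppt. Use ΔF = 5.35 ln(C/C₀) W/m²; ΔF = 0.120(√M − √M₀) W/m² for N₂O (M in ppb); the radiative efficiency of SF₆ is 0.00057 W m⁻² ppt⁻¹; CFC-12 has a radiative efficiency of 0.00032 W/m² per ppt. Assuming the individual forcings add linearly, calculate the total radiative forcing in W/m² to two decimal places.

ΔF = 6.18 W/m²

CO₂: 5.35 × ln(893/313) = 5.35 × ln(2.85304) = 5.35 × 1.04839 = 5.6089 W/m².
N₂O: 0.120 × (√410 − √266) = 0.120 × (20.2485 − 16.3095) = 0.120 × 3.9390 = 0.4727 W/m².
SF₆: ΔF = 0.00057 × (6 − 0) = 0.00057 × 6 = 0.0034 W/m².
CFC-12: ΔF = 0.00032 × (310 − 1) = 0.00032 × 309 = 0.0989 W/m².
Total ΔF = 5.6089 + 0.4727 + 0.0034 + 0.0989 = 6.1839 W/m².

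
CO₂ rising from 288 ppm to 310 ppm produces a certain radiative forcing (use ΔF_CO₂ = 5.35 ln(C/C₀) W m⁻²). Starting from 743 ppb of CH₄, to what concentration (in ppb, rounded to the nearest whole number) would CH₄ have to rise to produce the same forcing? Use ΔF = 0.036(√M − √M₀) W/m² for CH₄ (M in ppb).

M ≈ 1459 ppb

CO₂ forcing: 5.35 × ln(310/288) = 5.35 × 0.073612 = 0.39382 W/m².
Set 0.036(√M − √743) = 0.39382: √M = 0.39382/0.036 + √743 = 10.9394 + 27.2580 = 38.1974.
M = (38.1974)² = 1459.04 ppb.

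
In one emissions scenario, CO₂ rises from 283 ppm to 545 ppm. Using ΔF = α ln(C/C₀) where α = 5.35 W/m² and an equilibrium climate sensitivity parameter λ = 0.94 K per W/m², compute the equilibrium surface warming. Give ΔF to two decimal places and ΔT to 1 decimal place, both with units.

CO₂: 5.35 × ln(545/283) = 5.35 × ln(1.92580) = 5.35 × 0.65534 = 3.5061 W/m².
ΔT = λ ΔF = 0.94 × 3.51 = 3.2994 K.

ΔF = 3.51 W/m²; ΔT = 3.3 K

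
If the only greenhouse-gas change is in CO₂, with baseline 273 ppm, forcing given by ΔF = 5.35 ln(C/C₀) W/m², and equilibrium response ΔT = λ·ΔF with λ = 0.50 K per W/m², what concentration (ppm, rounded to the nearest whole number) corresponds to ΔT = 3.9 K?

C ≈ 1173 ppm

Required forcing: ΔF = ΔT/λ = 3.9/0.50 = 7.8000 W/m².
Then ln(C/273) = ΔF/5.35 = 7.8000/5.35 = 1.45794.
So C = 273 × e^1.45794 = 273 × 4.29710 = 1173.11 ppm.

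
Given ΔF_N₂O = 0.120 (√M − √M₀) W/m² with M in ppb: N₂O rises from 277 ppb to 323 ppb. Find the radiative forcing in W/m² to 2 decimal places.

ΔF = 0.16 W/m²

N₂O: 0.120 × (√323 − √277) = 0.120 × (17.9722 − 16.6433) = 0.120 × 1.3289 = 0.1595 W/m².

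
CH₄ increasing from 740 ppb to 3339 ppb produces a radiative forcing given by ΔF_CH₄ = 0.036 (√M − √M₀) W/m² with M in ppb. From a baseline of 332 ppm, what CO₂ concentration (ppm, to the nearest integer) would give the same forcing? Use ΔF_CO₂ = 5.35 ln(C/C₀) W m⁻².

C ≈ 408 ppm

CH₄ forcing: 0.036 × (√3339 − √740) = 0.036 × (57.7841 − 27.2029) = 0.036 × 30.5812 = 1.10092 W/m².
Set 5.35 ln(C/332) = 1.10092: ln(C/332) = 1.10092/5.35 = 0.20578, so C = 332 × e^0.20578 = 332 × 1.22848 = 407.86 ppm.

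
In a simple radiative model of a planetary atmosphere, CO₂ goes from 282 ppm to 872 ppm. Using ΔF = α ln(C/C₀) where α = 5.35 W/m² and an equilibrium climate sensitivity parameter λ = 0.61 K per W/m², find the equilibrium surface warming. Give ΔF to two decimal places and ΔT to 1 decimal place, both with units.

ΔF = 6.04 W/m²; ΔT = 3.7 K

CO₂: 5.35 × ln(872/282) = 5.35 × ln(3.09220) = 5.35 × 1.12888 = 6.0395 W/m².
ΔT = λ ΔF = 0.61 × 6.04 = 3.6844 K.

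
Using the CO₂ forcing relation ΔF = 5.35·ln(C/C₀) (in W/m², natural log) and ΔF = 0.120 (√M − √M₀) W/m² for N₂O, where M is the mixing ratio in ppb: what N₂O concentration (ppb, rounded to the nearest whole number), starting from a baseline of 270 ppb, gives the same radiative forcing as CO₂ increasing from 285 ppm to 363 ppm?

CO₂ forcing: 5.35 × ln(363/285) = 5.35 × 0.241914 = 1.29424 W/m².
Set 0.120(√M − √270) = 1.29424: √M = 1.29424/0.120 + √270 = 10.7853 + 16.4317 = 27.2170.
M = (27.2170)² = 740.77 ppb.

M ≈ 741 ppb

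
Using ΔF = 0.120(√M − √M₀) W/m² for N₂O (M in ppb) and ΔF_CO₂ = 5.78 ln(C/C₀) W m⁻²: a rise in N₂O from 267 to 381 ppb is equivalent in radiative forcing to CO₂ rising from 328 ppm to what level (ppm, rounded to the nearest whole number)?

N₂O forcing: 0.120 × (√381 − √267) = 0.120 × (19.5192 − 16.3401) = 0.120 × 3.1791 = 0.38149 W/m².
Set 5.78 ln(C/328) = 0.38149: ln(C/328) = 0.38149/5.78 = 0.06600, so C = 328 × e^0.06600 = 328 × 1.06823 = 350.38 ppm.

C ≈ 350 ppm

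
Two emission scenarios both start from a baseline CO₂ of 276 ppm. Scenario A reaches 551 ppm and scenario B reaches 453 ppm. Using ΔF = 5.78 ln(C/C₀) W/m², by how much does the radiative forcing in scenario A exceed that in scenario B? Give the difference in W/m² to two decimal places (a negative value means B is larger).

ΔF_A = 5.78 ln(551/276) = 5.78 × 0.69133 = 3.9959 W/m².
ΔF_B = 5.78 ln(453/276) = 5.78 × 0.49549 = 2.8639 W/m².
Difference: 3.9959 − 2.8639 = 1.1320 W/m².

ΔF_A − ΔF_B = 1.13 W/m²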